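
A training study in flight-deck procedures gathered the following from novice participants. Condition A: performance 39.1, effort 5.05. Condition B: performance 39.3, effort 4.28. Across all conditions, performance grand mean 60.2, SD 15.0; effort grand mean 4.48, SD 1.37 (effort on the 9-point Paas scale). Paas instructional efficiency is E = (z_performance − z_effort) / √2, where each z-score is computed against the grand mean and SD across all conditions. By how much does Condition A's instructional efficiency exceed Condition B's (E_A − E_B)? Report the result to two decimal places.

-0.41

Condition A: z_P = (39.1 − 60.2)/15.0 = -1.4067; z_E = (5.05 − 4.48)/1.37 = 0.4161; E_A = (-1.4067 − 0.4161)/√2 = -1.2889.
Condition B: z_P = (39.3 − 60.2)/15.0 = -1.3933; z_E = (4.28 − 4.48)/1.37 = -0.1460; E_B = (-1.3933 − (-0.1460))/√2 = -0.8820.
E_A − E_B = -1.2889 − (-0.8820) = -0.4069 ≈ -0.41.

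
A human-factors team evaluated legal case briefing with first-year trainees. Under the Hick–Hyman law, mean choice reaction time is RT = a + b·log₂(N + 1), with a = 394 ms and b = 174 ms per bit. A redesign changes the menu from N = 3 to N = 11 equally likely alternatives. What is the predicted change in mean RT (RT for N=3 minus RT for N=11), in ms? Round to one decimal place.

RT(3) = 394 + 174·log₂(4) = 394 + 174·2.0000 = 742.0000 ms.
RT(11) = 394 + 174·log₂(12) = 394 + 174·3.5850 = 1017.7900 ms.
Difference = 742.0000 − 1017.7900 = -275.7900 ≈ -275.8 ms.

-275.8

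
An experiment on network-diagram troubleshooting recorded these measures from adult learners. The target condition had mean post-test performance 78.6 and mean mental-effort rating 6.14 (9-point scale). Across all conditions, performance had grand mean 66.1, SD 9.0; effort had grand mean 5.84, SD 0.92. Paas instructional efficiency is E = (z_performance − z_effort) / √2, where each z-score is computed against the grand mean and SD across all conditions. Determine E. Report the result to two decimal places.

0.75

z_performance = (78.6 − 66.1) / 9.0 = 12.5000 / 9.0 = 1.3889.
z_effort = (6.14 − 5.84) / 0.92 = 0.3000 / 0.92 = 0.3261.
z_P − z_E = 1.3889 − 0.3261 = 1.0628.
E = 1.0628 / √2 = 1.0628 / 1.41421 = 0.7515 ≈ 0.75.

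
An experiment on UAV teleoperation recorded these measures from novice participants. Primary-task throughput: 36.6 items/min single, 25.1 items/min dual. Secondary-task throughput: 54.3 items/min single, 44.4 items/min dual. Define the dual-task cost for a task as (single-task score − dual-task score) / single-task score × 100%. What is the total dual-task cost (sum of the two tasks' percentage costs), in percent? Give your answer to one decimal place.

49.7

Primary cost = (36.6 − 25.1) / 36.6 × 100% = 31.4208%.
Secondary cost = (54.3 − 44.4) / 54.3 × 100% = 18.2320%.
Total = 31.4208% + 18.2320% = 49.6528% ≈ 49.7%.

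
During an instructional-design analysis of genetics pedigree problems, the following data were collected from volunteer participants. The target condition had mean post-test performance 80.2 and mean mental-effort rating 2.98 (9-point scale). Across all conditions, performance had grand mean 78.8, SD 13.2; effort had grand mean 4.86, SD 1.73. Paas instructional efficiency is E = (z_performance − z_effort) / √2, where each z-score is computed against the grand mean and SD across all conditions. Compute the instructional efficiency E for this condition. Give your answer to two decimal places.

0.84

z_performance = (80.2 − 78.8) / 13.2 = 1.4000 / 13.2 = 0.1061.
z_effort = (2.98 − 4.86) / 1.73 = -1.8800 / 1.73 = -1.0867.
z_P − z_E = 0.1061 − (-1.0867) = 1.1928.
E = 1.1928 / √2 = 1.1928 / 1.41421 = 0.8434 ≈ 0.84.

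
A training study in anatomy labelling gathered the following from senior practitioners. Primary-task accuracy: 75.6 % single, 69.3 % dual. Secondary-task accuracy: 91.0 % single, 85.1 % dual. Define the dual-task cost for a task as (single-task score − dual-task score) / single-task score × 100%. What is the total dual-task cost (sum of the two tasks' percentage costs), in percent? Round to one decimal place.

14.8

Primary cost = (75.6 − 69.3) / 75.6 × 100% = 8.3333%.
Secondary cost = (91.0 − 85.1) / 91.0 × 100% = 6.4835%.
Total = 8.3333% + 6.4835% = 14.8168% ≈ 14.8%.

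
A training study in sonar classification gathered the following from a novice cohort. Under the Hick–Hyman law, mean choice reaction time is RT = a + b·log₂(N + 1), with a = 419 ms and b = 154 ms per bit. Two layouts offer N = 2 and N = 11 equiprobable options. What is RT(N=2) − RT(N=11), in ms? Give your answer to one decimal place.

RT(2) = 419 + 154·log₂(3) = 419 + 154·1.5850 = 663.0900 ms.
RT(11) = 419 + 154·log₂(12) = 419 + 154·3.5850 = 971.0900 ms.
Difference = 663.0900 − 971.0900 = -308.0000 ≈ -308.0 ms.

-308.0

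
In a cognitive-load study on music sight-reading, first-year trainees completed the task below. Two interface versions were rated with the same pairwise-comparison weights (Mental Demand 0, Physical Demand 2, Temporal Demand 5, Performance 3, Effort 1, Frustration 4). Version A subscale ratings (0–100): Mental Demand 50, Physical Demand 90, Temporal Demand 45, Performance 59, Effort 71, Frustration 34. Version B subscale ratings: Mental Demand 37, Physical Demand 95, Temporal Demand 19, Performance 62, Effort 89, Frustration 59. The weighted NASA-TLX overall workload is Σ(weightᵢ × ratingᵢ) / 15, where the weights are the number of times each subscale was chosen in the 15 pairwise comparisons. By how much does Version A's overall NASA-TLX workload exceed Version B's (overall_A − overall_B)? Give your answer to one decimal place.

Version A weighted sum = 0·50 + 2·90 + 5·45 + 3·59 + 1·71 + 4·34 = 0 + 180 + 225 + 177 + 71 + 136 = 789; overall_A = 789/15 = 52.6000.
Version B weighted sum = 0·37 + 2·95 + 5·19 + 3·62 + 1·89 + 4·59 = 0 + 190 + 95 + 186 + 89 + 236 = 796; overall_B = 796/15 = 53.0667.
Difference = 52.6000 − 53.0667 = -0.4667 ≈ -0.5.

-0.5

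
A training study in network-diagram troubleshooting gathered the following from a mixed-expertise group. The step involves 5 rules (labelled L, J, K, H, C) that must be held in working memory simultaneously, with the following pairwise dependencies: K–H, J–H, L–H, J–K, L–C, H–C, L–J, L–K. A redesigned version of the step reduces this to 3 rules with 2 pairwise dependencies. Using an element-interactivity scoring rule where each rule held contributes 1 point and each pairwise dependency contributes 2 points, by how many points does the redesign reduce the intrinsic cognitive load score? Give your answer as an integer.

14

Original: 5 × 1 + 8 × 2 = 5 + 16 = 21.
Redesigned: 3 × 1 + 2 × 2 = 3 + 4 = 7.
Reduction = 21 − 7 = 14.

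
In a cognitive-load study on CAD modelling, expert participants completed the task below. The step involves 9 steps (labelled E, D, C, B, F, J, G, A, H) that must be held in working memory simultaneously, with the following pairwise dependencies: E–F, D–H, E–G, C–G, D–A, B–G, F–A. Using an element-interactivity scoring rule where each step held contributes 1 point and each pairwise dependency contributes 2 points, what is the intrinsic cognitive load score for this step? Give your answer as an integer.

23

Count of steps held simultaneously: 9.
Count of pairwise dependencies listed: 7.
Element contribution: 9 × 1 = 9.
Interaction contribution: 7 × 2 = 14.
Intrinsic load = 9 + 14 = 23.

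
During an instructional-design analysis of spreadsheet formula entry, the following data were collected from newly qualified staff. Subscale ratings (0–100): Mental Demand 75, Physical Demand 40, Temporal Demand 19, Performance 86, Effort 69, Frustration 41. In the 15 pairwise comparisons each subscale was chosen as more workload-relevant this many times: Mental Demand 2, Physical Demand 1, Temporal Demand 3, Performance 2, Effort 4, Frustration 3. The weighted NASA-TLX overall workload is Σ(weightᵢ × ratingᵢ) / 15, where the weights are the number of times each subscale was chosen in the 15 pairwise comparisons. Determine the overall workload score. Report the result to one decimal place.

54.5

The tallies are the weights (they sum to 15).
Weighted sum = 2·75 + 1·40 + 3·19 + 2·86 + 4·69 + 3·41
            = 150 + 40 + 57 + 172 + 276 + 123 = 818.
Overall workload = 818 / 15 = 54.5333 ≈ 54.5.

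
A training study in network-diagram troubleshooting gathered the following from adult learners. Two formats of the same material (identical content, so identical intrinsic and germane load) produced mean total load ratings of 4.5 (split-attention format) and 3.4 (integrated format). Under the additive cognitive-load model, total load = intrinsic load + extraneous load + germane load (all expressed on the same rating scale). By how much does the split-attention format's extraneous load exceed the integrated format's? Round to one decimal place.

Intrinsic and germane load are equal across formats, so the difference in total load equals the difference in extraneous load.
Extraneous-load difference = 4.5 − 3.4 = 1.1.

1.1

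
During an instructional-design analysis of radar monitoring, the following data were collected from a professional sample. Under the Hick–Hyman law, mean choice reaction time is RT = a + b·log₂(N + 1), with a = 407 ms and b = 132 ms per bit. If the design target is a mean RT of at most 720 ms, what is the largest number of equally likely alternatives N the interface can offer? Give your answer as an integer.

Set 407 + 132·log₂(N + 1) ≤ 720.
log₂(N + 1) ≤ (720 − 407) / 132 = 2.3712.
N + 1 ≤ 2^2.3712 = 5.1737.
N ≤ 4.1737, so the largest integer N is 4.

4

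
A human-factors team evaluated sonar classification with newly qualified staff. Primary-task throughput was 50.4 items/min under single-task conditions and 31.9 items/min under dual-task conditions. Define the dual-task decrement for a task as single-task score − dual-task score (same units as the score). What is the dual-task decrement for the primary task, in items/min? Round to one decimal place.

18.5

Decrement = 50.4 − 31.9 = 18.5000 items/min ≈ 18.5 items/min.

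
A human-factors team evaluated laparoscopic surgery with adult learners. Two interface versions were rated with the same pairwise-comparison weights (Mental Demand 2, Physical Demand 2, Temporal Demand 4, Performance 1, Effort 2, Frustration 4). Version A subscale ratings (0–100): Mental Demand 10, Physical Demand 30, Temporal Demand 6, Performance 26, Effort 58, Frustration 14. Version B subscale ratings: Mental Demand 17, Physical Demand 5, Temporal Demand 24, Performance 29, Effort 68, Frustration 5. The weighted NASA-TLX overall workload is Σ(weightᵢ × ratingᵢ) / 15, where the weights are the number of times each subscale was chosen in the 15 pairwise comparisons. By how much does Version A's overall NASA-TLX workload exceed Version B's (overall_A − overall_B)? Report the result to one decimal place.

Version A weighted sum = 2·10 + 2·30 + 4·6 + 1·26 + 2·58 + 4·14 = 20 + 60 + 24 + 26 + 116 + 56 = 302; overall_A = 302/15 = 20.1333.
Version B weighted sum = 2·17 + 2·5 + 4·24 + 1·29 + 2·68 + 4·5 = 34 + 10 + 96 + 29 + 136 + 20 = 325; overall_B = 325/15 = 21.6667.
Difference = 20.1333 − 21.6667 = -1.5334 ≈ -1.5.

-1.5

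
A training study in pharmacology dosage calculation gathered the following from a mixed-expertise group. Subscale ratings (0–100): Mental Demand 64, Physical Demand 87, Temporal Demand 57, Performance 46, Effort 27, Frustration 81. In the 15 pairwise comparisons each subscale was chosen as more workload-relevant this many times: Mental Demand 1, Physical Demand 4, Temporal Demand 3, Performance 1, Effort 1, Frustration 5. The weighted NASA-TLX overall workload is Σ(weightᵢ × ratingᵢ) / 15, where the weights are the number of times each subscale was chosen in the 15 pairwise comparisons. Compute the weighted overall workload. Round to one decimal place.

70.7

The tallies are the weights (they sum to 15).
Weighted sum = 1·64 + 4·87 + 3·57 + 1·46 + 1·27 + 5·81
            = 64 + 348 + 171 + 46 + 27 + 405 = 1061.
Overall workload = 1061 / 15 = 70.7333 ≈ 70.7.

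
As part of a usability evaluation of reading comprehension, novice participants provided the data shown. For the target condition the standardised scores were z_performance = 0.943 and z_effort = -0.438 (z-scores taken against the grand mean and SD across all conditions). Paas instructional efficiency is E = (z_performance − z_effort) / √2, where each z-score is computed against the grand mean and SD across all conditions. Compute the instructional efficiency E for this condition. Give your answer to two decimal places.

0.98

z_P − z_E = 0.943 − (-0.438) = 1.3810.
E = 1.3810 / √2 = 1.3810 / 1.41421 = 0.9765 ≈ 0.98.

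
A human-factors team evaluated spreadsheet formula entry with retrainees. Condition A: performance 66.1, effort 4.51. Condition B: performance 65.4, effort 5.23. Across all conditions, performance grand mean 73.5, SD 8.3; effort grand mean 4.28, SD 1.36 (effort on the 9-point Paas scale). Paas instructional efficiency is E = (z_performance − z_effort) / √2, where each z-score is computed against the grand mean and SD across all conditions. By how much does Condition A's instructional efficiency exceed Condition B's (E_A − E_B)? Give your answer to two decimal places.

0.43

Condition A: z_P = (66.1 − 73.5)/8.3 = -0.8916; z_E = (4.51 − 4.28)/1.36 = 0.1691; E_A = (-0.8916 − 0.1691)/√2 = -0.7500.
Condition B: z_P = (65.4 − 73.5)/8.3 = -0.9759; z_E = (5.23 − 4.28)/1.36 = 0.6985; E_B = (-0.9759 − 0.6985)/√2 = -1.1840.
E_A − E_B = -0.7500 − (-1.1840) = 0.4340 ≈ 0.43.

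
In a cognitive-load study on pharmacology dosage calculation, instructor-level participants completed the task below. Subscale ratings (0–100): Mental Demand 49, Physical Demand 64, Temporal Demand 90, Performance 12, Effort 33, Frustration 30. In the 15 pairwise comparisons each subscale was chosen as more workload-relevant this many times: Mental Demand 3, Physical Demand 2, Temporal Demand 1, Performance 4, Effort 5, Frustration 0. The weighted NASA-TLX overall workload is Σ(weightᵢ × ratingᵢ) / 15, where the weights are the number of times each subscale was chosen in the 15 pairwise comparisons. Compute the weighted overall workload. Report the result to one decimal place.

The tallies are the weights (they sum to 15).
Weighted sum = 3·49 + 2·64 + 1·90 + 4·12 + 5·33 + 0·30
            = 147 + 128 + 90 + 48 + 165 + 0 = 578.
Overall workload = 578 / 15 = 38.5333 ≈ 38.5.

38.5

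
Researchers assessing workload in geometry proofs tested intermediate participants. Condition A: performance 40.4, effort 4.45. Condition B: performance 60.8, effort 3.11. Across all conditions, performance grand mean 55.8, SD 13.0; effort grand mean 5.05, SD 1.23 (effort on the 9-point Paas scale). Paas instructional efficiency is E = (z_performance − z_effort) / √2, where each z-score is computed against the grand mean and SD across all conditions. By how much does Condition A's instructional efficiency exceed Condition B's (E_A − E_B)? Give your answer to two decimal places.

Condition A: z_P = (40.4 − 55.8)/13.0 = -1.1846; z_E = (4.45 − 5.05)/1.23 = -0.4878; E_A = (-1.1846 − (-0.4878))/√2 = -0.4927.
Condition B: z_P = (60.8 − 55.8)/13.0 = 0.3846; z_E = (3.11 − 5.05)/1.23 = -1.5772; E_B = (0.3846 − (-1.5772))/√2 = 1.3872.
E_A − E_B = -0.4927 − 1.3872 = -1.8799 ≈ -1.88.

-1.88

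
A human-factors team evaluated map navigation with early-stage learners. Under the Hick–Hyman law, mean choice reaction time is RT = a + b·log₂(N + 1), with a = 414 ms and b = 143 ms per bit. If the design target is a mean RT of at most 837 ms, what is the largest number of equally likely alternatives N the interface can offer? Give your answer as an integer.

6

Set 414 + 143·log₂(N + 1) ≤ 837.
log₂(N + 1) ≤ (837 − 414) / 143 = 2.9580.
N + 1 ≤ 2^2.9580 = 7.7705.
N ≤ 6.7705, so the largest integer N is 6.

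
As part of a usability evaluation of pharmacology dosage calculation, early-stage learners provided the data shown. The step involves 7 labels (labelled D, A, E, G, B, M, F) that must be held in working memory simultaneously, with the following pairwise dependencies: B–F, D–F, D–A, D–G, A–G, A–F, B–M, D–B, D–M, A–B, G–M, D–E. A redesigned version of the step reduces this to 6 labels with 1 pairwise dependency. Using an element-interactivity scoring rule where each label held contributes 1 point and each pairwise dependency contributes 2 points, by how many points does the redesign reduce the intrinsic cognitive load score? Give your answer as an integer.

Original: 7 × 1 + 12 × 2 = 7 + 24 = 31.
Redesigned: 6 × 1 + 1 × 2 = 6 + 2 = 8.
Reduction = 31 − 8 = 23.

23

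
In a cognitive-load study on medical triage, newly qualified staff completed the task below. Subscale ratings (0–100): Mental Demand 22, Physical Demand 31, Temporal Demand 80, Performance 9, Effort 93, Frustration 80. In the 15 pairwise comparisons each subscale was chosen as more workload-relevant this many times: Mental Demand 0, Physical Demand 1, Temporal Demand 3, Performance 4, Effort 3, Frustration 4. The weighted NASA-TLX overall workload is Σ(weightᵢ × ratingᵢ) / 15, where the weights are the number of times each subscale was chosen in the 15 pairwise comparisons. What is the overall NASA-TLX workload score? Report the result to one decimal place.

The tallies are the weights (they sum to 15).
Weighted sum = 0·22 + 1·31 + 3·80 + 4·9 + 3·93 + 4·80
            = 0 + 31 + 240 + 36 + 279 + 320 = 906.
Overall workload = 906 / 15 = 60.4000 ≈ 60.4.

60.4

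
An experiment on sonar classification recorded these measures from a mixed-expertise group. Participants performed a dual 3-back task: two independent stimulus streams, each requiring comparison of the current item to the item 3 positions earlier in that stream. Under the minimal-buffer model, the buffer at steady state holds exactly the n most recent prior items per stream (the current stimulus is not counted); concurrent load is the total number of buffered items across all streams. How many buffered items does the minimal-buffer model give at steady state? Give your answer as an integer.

Each stream's buffer holds its 3 most recent prior items.
Two independent streams: 2 × 3 = 6 buffered items at steady state.

6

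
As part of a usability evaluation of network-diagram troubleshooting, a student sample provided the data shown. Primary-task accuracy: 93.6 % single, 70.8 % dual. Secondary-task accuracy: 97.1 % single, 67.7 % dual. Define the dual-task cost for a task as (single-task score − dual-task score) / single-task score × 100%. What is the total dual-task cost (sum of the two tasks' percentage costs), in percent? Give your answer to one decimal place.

Primary cost = (93.6 − 70.8) / 93.6 × 100% = 24.3590%.
Secondary cost = (97.1 − 67.7) / 97.1 × 100% = 30.2781%.
Total = 24.3590% + 30.2781% = 54.6371% ≈ 54.6%.

54.6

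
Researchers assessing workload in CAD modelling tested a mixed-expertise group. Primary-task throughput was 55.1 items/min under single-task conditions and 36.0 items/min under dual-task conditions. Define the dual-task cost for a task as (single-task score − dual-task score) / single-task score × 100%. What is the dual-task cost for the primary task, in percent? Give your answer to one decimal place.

Cost = (55.1 − 36.0) / 55.1 × 100%
     = 19.1000 / 55.1 × 100% = 34.6642%.
≈ 34.7%.

34.7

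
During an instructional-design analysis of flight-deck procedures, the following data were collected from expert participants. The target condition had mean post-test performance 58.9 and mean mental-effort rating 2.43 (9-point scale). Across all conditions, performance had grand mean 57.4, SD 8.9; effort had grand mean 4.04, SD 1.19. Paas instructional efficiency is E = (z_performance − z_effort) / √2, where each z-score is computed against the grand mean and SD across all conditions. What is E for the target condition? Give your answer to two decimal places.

z_performance = (58.9 − 57.4) / 8.9 = 1.5000 / 8.9 = 0.1685.
z_effort = (2.43 − 4.04) / 1.19 = -1.6100 / 1.19 = -1.3529.
z_P − z_E = 0.1685 − (-1.3529) = 1.5214.
E = 1.5214 / √2 = 1.5214 / 1.41421 = 1.0758 ≈ 1.08.

1.08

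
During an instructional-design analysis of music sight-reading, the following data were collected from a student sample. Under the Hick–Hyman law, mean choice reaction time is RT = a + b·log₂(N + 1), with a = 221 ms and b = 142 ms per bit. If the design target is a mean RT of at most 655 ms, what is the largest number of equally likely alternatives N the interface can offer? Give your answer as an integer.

Set 221 + 142·log₂(N + 1) ≤ 655.
log₂(N + 1) ≤ (655 − 221) / 142 = 3.0563.
N + 1 ≤ 2^3.0563 = 8.3184.
N ≤ 7.3184, so the largest integer N is 7.

7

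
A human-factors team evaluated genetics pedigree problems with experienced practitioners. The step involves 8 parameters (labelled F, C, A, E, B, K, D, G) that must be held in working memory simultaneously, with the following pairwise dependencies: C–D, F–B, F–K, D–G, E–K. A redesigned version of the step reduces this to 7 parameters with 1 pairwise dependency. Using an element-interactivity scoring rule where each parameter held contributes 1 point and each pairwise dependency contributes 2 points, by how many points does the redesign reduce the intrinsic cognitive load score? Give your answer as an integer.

9

Original: 8 × 1 + 5 × 2 = 8 + 10 = 18.
Redesigned: 7 × 1 + 1 × 2 = 7 + 2 = 9.
Reduction = 18 − 9 = 9.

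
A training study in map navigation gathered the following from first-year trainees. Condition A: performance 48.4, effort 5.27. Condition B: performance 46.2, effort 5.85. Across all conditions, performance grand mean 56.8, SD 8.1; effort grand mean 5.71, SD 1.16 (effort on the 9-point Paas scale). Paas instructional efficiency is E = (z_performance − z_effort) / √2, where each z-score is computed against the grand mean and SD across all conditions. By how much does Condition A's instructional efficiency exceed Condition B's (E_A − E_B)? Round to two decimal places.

Condition A: z_P = (48.4 − 56.8)/8.1 = -1.0370; z_E = (5.27 − 5.71)/1.16 = -0.3793; E_A = (-1.0370 − (-0.3793))/√2 = -0.4651.
Condition B: z_P = (46.2 − 56.8)/8.1 = -1.3086; z_E = (5.85 − 5.71)/1.16 = 0.1207; E_B = (-1.3086 − 0.1207)/√2 = -1.0107.
E_A − E_B = -0.4651 − (-1.0107) = 0.5456 ≈ 0.55.

0.55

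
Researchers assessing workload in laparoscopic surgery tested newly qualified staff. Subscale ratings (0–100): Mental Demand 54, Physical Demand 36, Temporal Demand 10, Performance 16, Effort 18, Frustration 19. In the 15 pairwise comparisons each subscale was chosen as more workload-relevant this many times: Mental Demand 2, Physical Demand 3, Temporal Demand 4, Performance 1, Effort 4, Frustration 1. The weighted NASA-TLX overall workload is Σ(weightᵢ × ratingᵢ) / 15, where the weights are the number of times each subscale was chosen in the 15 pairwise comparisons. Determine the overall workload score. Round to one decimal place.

The tallies are the weights (they sum to 15).
Weighted sum = 2·54 + 3·36 + 4·10 + 1·16 + 4·18 + 1·19
            = 108 + 108 + 40 + 16 + 72 + 19 = 363.
Overall workload = 363 / 15 = 24.2000 ≈ 24.2.

24.2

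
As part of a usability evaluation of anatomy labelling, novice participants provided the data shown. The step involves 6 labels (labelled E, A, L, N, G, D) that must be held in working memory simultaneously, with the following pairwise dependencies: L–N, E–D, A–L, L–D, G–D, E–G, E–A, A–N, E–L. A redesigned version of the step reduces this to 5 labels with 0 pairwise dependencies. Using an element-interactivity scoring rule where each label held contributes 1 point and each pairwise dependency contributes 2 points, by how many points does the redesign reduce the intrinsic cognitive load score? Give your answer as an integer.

19

Original: 6 × 1 + 9 × 2 = 6 + 18 = 24.
Redesigned: 5 × 1 + 0 × 2 = 5 + 0 = 5.
Reduction = 24 − 5 = 19.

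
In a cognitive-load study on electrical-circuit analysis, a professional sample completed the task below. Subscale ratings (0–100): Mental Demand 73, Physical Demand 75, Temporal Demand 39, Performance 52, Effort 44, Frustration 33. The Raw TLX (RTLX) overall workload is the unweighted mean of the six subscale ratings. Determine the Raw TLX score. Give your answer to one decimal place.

Sum of ratings = 73 + 75 + 39 + 52 + 44 + 33 = 316.
RTLX = 316 / 6 = 52.6667 ≈ 52.7.

52.7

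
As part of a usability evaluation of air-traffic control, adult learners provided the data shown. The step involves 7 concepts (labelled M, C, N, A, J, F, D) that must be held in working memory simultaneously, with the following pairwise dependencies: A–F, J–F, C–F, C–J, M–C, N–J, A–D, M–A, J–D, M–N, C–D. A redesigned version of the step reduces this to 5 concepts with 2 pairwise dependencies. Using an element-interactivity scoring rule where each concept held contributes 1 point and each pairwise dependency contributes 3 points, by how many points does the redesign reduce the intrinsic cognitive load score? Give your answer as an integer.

29

Original: 7 × 1 + 11 × 3 = 7 + 33 = 40.
Redesigned: 5 × 1 + 2 × 3 = 5 + 6 = 11.
Reduction = 40 − 11 = 29.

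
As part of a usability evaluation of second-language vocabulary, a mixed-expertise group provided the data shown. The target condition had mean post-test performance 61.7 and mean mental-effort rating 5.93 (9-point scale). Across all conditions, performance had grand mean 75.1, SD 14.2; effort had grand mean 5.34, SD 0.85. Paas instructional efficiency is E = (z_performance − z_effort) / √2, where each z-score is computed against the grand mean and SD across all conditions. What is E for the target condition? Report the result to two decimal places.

z_performance = (61.7 − 75.1) / 14.2 = -13.4000 / 14.2 = -0.9437.
z_effort = (5.93 − 5.34) / 0.85 = 0.5900 / 0.85 = 0.6941.
z_P − z_E = -0.9437 − 0.6941 = -1.6378.
E = -1.6378 / √2 = -1.6378 / 1.41421 = -1.1581 ≈ -1.16.

-1.16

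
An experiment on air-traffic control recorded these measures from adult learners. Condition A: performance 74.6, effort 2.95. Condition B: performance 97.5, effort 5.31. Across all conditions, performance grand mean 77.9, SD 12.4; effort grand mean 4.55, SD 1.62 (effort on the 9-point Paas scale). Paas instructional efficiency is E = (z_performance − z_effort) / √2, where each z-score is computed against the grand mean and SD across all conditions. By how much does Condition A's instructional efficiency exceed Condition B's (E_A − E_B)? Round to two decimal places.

-0.28

Condition A: z_P = (74.6 − 77.9)/12.4 = -0.2661; z_E = (2.95 − 4.55)/1.62 = -0.9877; E_A = (-0.2661 − (-0.9877))/√2 = 0.5102.
Condition B: z_P = (97.5 − 77.9)/12.4 = 1.5806; z_E = (5.31 − 4.55)/1.62 = 0.4691; E_B = (1.5806 − 0.4691)/√2 = 0.7859.
E_A − E_B = 0.5102 − 0.7859 = -0.2757 ≈ -0.28.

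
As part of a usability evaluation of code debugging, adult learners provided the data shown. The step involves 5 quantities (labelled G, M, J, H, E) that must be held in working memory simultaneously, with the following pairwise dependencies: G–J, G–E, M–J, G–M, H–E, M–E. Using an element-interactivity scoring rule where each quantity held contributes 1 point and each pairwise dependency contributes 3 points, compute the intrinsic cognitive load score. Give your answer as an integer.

23

Count of quantities held simultaneously: 5.
Count of pairwise dependencies listed: 6.
Element contribution: 5 × 1 = 5.
Interaction contribution: 6 × 3 = 18.
Intrinsic load = 5 + 18 = 23.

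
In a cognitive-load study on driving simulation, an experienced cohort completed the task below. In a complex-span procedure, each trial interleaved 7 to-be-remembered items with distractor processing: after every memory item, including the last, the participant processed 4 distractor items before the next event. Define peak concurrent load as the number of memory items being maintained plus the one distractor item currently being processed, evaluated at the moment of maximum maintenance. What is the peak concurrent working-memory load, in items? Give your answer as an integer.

Maintenance is greatest during the distractor(s) after memory item 7: all 7 memory items are being held.
One distractor item is concurrently being processed.
Peak concurrent load = 7 + 1 = 8 items.

8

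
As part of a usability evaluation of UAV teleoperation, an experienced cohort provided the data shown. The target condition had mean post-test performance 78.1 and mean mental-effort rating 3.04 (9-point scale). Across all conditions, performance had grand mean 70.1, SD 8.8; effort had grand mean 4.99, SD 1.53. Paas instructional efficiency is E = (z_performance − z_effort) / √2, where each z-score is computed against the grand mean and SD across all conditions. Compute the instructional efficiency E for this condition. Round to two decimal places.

z_performance = (78.1 − 70.1) / 8.8 = 8.0000 / 8.8 = 0.9091.
z_effort = (3.04 − 4.99) / 1.53 = -1.9500 / 1.53 = -1.2745.
z_P − z_E = 0.9091 − (-1.2745) = 2.1836.
E = 2.1836 / √2 = 2.1836 / 1.41421 = 1.5440 ≈ 1.54.

1.54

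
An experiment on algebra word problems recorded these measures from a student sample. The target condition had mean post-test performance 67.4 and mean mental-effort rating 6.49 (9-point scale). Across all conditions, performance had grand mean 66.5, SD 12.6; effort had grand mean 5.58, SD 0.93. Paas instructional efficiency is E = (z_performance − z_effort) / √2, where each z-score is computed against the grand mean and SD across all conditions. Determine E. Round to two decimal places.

-0.64

z_performance = (67.4 − 66.5) / 12.6 = 0.9000 / 12.6 = 0.0714.
z_effort = (6.49 − 5.58) / 0.93 = 0.9100 / 0.93 = 0.9785.
z_P − z_E = 0.0714 − 0.9785 = -0.9071.
E = -0.9071 / √2 = -0.9071 / 1.41421 = -0.6414 ≈ -0.64.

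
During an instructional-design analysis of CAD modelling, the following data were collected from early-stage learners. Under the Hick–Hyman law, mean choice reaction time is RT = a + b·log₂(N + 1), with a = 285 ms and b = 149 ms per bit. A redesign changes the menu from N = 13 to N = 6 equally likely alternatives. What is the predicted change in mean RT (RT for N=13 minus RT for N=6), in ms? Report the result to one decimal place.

RT(13) = 285 + 149·log₂(14) = 285 + 149·3.8074 = 852.3026 ms.
RT(6) = 285 + 149·log₂(7) = 285 + 149·2.8074 = 703.3026 ms.
Difference = 852.3026 − 703.3026 = 149.0000 ≈ 149.0 ms.

149.0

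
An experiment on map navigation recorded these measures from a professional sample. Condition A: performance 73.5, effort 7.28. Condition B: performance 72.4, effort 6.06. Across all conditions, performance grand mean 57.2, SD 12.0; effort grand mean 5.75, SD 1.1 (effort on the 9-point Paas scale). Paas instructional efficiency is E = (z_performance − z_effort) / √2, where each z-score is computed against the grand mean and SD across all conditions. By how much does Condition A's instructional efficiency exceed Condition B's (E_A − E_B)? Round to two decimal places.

Condition A: z_P = (73.5 − 57.2)/12.0 = 1.3583; z_E = (7.28 − 5.75)/1.1 = 1.3909; E_A = (1.3583 − 1.3909)/√2 = -0.0231.
Condition B: z_P = (72.4 − 57.2)/12.0 = 1.2667; z_E = (6.06 − 5.75)/1.1 = 0.2818; E_B = (1.2667 − 0.2818)/√2 = 0.6964.
E_A − E_B = -0.0231 − 0.6964 = -0.7195 ≈ -0.72.

-0.72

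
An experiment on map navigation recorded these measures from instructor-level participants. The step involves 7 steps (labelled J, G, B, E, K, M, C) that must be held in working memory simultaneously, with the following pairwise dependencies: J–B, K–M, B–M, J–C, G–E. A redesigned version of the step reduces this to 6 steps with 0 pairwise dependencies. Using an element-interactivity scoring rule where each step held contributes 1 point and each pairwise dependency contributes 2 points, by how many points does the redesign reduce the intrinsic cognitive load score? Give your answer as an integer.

Original: 7 × 1 + 5 × 2 = 7 + 10 = 17.
Redesigned: 6 × 1 + 0 × 2 = 6 + 0 = 6.
Reduction = 17 − 6 = 11.

11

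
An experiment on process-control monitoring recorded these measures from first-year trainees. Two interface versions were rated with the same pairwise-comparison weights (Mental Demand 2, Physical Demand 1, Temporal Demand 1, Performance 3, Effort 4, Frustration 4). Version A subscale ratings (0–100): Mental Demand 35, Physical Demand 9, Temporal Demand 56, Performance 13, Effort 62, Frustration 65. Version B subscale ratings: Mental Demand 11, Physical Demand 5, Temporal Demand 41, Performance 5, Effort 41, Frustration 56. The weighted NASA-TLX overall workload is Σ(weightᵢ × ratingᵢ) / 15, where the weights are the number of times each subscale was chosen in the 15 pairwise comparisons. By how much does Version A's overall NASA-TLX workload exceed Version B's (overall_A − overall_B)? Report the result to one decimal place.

Version A weighted sum = 2·35 + 1·9 + 1·56 + 3·13 + 4·62 + 4·65 = 70 + 9 + 56 + 39 + 248 + 260 = 682; overall_A = 682/15 = 45.4667.
Version B weighted sum = 2·11 + 1·5 + 1·41 + 3·5 + 4·41 + 4·56 = 22 + 5 + 41 + 15 + 164 + 224 = 471; overall_B = 471/15 = 31.4000.
Difference = 45.4667 − 31.4000 = 14.0667 ≈ 14.1.

14.1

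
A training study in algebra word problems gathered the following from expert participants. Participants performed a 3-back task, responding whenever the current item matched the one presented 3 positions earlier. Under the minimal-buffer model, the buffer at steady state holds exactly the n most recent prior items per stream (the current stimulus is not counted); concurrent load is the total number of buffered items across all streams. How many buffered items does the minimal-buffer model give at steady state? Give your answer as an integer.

The buffer holds the 3 most recent prior items.
Steady-state concurrent load = 3 items.

3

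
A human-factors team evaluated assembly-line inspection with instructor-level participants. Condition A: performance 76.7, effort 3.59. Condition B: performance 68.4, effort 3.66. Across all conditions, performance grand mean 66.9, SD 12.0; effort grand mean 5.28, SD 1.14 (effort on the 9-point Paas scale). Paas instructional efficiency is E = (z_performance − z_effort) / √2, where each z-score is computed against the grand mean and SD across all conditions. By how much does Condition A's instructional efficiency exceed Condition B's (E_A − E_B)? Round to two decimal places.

Condition A: z_P = (76.7 − 66.9)/12.0 = 0.8167; z_E = (3.59 − 5.28)/1.14 = -1.4825; E_A = (0.8167 − (-1.4825))/√2 = 1.6258.
Condition B: z_P = (68.4 − 66.9)/12.0 = 0.1250; z_E = (3.66 − 5.28)/1.14 = -1.4211; E_B = (0.1250 − (-1.4211))/√2 = 1.0933.
E_A − E_B = 1.6258 − 1.0933 = 0.5325 ≈ 0.53.

0.53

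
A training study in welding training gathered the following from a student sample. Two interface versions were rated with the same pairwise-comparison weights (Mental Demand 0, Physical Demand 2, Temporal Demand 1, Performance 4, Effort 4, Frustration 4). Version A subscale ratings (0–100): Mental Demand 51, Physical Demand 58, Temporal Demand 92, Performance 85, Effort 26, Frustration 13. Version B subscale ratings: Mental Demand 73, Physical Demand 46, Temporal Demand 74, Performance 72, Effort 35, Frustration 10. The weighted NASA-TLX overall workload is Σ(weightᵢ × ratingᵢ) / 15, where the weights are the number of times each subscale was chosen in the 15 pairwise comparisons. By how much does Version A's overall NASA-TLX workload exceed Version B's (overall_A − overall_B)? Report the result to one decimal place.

Version A weighted sum = 0·51 + 2·58 + 1·92 + 4·85 + 4·26 + 4·13 = 0 + 116 + 92 + 340 + 104 + 52 = 704; overall_A = 704/15 = 46.9333.
Version B weighted sum = 0·73 + 2·46 + 1·74 + 4·72 + 4·35 + 4·10 = 0 + 92 + 74 + 288 + 140 + 40 = 634; overall_B = 634/15 = 42.2667.
Difference = 46.9333 − 42.2667 = 4.6666 ≈ 4.7.

4.7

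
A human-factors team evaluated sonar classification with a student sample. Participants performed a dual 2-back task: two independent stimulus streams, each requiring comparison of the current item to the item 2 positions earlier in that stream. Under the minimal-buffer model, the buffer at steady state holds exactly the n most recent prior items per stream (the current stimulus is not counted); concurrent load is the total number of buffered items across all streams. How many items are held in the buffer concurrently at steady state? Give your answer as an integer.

4

Each stream's buffer holds its 2 most recent prior items.
Two independent streams: 2 × 2 = 4 buffered items at steady state.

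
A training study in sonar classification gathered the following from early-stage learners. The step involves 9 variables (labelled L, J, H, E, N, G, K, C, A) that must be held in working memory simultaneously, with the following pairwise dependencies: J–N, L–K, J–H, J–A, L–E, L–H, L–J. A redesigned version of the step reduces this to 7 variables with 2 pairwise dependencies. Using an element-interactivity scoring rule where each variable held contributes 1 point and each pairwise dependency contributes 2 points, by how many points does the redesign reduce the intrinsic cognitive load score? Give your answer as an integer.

Original: 9 × 1 + 7 × 2 = 9 + 14 = 23.
Redesigned: 7 × 1 + 2 × 2 = 7 + 4 = 11.
Reduction = 23 − 11 = 12.

12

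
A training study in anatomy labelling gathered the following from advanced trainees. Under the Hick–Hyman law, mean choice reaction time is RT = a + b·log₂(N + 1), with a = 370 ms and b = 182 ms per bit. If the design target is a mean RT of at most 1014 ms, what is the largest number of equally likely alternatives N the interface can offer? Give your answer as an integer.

10

Set 370 + 182·log₂(N + 1) ≤ 1014.
log₂(N + 1) ≤ (1014 − 370) / 182 = 3.5385.
N + 1 ≤ 2^3.5385 = 11.6197.
N ≤ 10.6197, so the largest integer N is 10.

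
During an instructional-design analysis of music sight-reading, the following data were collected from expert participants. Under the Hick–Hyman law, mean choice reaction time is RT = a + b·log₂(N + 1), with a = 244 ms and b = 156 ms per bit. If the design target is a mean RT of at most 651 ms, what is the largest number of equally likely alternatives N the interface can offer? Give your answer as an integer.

Set 244 + 156·log₂(N + 1) ≤ 651.
log₂(N + 1) ≤ (651 − 244) / 156 = 2.6090.
N + 1 ≤ 2^2.6090 = 6.1008.
N ≤ 5.1008, so the largest integer N is 5.

5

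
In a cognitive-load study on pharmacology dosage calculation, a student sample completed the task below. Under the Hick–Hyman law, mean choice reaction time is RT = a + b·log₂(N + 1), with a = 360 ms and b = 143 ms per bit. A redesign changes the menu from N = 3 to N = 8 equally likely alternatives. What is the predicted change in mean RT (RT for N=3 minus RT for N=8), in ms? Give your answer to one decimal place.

RT(3) = 360 + 143·log₂(4) = 360 + 143·2.0000 = 646.0000 ms.
RT(8) = 360 + 143·log₂(9) = 360 + 143·3.1699 = 813.2957 ms.
Difference = 646.0000 − 813.2957 = -167.2957 ≈ -167.3 ms.

-167.3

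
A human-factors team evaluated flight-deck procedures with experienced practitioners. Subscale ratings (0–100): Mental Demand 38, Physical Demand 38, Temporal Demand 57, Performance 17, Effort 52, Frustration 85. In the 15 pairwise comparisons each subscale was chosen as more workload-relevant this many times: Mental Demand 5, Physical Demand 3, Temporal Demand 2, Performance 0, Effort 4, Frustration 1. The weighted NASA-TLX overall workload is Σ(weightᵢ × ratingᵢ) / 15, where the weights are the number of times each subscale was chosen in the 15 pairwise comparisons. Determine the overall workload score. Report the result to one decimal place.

The tallies are the weights (they sum to 15).
Weighted sum = 5·38 + 3·38 + 2·57 + 0·17 + 4·52 + 1·85
            = 190 + 114 + 114 + 0 + 208 + 85 = 711.
Overall workload = 711 / 15 = 47.4000 ≈ 47.4.

47.4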